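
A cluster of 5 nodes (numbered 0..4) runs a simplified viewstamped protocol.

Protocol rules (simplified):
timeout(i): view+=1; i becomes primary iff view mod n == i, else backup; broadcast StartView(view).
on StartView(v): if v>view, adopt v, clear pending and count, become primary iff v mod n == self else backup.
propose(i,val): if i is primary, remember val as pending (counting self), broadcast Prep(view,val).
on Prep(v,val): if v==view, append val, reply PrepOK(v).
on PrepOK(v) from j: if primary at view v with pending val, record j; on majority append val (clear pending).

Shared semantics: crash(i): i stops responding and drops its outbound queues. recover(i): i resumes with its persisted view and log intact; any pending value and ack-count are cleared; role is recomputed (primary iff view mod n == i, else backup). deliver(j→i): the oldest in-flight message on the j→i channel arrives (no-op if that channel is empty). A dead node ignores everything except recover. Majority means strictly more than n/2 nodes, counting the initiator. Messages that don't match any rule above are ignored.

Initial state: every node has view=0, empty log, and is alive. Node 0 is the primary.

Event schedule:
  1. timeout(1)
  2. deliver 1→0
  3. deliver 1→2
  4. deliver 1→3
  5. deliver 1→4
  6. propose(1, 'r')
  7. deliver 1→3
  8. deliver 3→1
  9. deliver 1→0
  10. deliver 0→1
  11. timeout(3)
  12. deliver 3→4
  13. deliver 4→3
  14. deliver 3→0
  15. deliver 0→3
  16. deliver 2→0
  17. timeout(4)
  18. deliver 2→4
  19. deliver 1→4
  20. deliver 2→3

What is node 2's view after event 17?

1

step 1 timeout(1): 1={prim,v=1,log=-}
step 2 deliver 1→0: 0={back,v=1,log=-}
step 3 deliver 1→2: 2={back,v=1,log=-}
step 4 deliver 1→3: 3={back,v=1,log=-}
step 5 deliver 1→4: 4={back,v=1,log=-}
step 6 propose(1,'r'): —
step 7 deliver 1→3: 3={back,v=1,log=r}
step 8 deliver 3→1: —
step 9 deliver 1→0: 0={back,v=1,log=r}
step 10 deliver 0→1: 1={prim,v=1,log=r}
step 11 timeout(3): 3={back,v=2,log=r}
step 12 deliver 3→4: 4={back,v=2,log=-}
step 13 deliver 4→3: —
step 14 deliver 3→0: 0={back,v=2,log=r}
step 15 deliver 0→3: —
step 16 deliver 2→0: —
step 17 timeout(4): 4={back,v=3,log=-}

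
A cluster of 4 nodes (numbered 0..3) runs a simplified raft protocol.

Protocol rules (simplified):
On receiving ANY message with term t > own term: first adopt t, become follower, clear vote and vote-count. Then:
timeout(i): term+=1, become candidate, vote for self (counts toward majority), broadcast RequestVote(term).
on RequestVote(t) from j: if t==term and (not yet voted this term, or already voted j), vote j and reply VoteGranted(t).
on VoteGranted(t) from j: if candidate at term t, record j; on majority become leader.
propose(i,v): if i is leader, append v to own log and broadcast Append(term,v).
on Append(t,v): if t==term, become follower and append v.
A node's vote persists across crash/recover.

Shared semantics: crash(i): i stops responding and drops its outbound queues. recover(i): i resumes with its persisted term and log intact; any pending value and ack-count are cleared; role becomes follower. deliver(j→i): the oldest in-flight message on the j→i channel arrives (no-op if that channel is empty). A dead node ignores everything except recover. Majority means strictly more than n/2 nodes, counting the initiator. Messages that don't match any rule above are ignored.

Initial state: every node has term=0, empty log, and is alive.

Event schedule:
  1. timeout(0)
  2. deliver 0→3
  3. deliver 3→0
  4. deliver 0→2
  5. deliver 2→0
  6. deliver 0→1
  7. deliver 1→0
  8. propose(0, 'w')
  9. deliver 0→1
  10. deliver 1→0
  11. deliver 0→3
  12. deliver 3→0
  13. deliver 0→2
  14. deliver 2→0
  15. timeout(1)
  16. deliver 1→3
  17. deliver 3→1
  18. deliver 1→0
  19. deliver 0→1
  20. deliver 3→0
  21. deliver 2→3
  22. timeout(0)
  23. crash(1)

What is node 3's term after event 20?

2

e1 timeout(0): 0[cand,t=1,-]
e2 deliver 0→3: 3[foll,t=1,-]
e3 deliver 3→0: ·
e4 deliver 0→2: 2[foll,t=1,-]
e5 deliver 2→0: 0[lead,t=1,-]
e6 deliver 0→1: 1[foll,t=1,-]
e7 deliver 1→0: ·
e8 propose(0,'w'): 0[lead,t=1,w]
e9 deliver 0→1: 1[foll,t=1,w]
e10 deliver 1→0: ·
e11 deliver 0→3: 3[foll,t=1,w]
e12 deliver 3→0: ·
e13 deliver 0→2: 2[foll,t=1,w]
e14 deliver 2→0: ·
e15 timeout(1): 1[cand,t=2,w]
e16 deliver 1→3: 3[foll,t=2,w]
e17 deliver 3→1: ·
e18 deliver 1→0: 0[foll,t=2,w]
e19 deliver 0→1: 1[lead,t=2,w]
e20 deliver 3→0: ·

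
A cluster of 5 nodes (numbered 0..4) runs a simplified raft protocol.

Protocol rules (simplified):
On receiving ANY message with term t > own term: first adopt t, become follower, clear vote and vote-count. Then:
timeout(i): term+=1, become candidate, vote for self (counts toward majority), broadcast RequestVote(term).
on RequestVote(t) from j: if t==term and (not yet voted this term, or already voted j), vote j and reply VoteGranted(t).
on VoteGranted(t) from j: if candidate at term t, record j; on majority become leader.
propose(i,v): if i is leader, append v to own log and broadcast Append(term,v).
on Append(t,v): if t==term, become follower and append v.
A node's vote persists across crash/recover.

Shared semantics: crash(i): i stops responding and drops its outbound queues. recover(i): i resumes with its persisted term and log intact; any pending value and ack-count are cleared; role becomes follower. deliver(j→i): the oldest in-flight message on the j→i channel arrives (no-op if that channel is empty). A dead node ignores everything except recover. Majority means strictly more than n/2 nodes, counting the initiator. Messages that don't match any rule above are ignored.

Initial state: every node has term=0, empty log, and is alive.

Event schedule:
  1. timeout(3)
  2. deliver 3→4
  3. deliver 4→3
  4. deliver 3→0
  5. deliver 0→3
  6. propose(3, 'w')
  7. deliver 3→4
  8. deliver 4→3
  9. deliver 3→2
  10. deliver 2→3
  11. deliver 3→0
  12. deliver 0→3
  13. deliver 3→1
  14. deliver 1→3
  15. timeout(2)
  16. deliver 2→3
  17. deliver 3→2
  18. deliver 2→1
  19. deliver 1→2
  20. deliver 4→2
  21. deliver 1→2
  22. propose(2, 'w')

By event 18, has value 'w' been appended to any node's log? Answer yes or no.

yes

[1] timeout(3) → N3(cand t1 [-])
[2] deliver 3→4 → N4(foll t1 [-])
[3] deliver 4→3 → ∅
[4] deliver 3→0 → N0(foll t1 [-])
[5] deliver 0→3 → N3(lead t1 [-])
[6] propose(3,'w') → N3(lead t1 [w])
[7] deliver 3→4 → N4(foll t1 [w])
[8] deliver 4→3 → ∅
[9] deliver 3→2 → N2(foll t1 [-])
[10] deliver 2→3 → ∅
[11] deliver 3→0 → N0(foll t1 [w])
[12] deliver 0→3 → ∅
[13] deliver 3→1 → N1(foll t1 [-])
[14] deliver 1→3 → ∅
[15] timeout(2) → N2(cand t2 [-])
[16] deliver 2→3 → N3(foll t2 [w])
[17] deliver 3→2 → ∅
[18] deliver 2→1 → N1(foll t2 [-])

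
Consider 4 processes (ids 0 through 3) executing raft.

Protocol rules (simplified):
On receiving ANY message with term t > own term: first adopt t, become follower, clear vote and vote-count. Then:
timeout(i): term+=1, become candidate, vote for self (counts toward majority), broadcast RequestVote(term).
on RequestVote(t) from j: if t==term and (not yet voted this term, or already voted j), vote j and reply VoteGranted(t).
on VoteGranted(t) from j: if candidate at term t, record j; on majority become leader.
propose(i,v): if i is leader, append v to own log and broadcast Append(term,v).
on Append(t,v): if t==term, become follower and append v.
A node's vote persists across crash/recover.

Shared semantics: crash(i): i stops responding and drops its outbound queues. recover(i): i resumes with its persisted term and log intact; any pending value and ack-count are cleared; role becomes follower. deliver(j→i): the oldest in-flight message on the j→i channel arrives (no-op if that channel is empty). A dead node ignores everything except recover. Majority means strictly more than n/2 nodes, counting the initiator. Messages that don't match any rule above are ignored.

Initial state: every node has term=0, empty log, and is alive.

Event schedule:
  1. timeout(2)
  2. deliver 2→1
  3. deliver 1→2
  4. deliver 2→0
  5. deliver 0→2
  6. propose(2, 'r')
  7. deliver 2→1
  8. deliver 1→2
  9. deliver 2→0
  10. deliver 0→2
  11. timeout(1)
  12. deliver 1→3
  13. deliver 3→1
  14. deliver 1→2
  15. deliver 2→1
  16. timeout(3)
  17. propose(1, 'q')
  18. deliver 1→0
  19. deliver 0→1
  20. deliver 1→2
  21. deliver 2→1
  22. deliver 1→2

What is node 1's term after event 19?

2

1. timeout(2):  <2:cand t1 ->
2. deliver 2→1:  <1:foll t1 ->
3. deliver 1→2:  nop
4. deliver 2→0:  <0:foll t1 ->
5. deliver 0→2:  <2:lead t1 ->
6. propose(2,'r'):  <2:lead t1 r>
7. deliver 2→1:  <1:foll t1 r>
8. deliver 1→2:  nop
9. deliver 2→0:  <0:foll t1 r>
10. deliver 0→2:  nop
11. timeout(1):  <1:cand t2 r>
12. deliver 1→3:  <3:foll t2 ->
13. deliver 3→1:  nop
14. deliver 1→2:  <2:foll t2 r>
15. deliver 2→1:  <1:lead t2 r>
16. timeout(3):  <3:cand t3 ->
17. propose(1,'q'):  <1:lead t2 r,q>
18. deliver 1→0:  <0:foll t2 r>
19. deliver 0→1:  nop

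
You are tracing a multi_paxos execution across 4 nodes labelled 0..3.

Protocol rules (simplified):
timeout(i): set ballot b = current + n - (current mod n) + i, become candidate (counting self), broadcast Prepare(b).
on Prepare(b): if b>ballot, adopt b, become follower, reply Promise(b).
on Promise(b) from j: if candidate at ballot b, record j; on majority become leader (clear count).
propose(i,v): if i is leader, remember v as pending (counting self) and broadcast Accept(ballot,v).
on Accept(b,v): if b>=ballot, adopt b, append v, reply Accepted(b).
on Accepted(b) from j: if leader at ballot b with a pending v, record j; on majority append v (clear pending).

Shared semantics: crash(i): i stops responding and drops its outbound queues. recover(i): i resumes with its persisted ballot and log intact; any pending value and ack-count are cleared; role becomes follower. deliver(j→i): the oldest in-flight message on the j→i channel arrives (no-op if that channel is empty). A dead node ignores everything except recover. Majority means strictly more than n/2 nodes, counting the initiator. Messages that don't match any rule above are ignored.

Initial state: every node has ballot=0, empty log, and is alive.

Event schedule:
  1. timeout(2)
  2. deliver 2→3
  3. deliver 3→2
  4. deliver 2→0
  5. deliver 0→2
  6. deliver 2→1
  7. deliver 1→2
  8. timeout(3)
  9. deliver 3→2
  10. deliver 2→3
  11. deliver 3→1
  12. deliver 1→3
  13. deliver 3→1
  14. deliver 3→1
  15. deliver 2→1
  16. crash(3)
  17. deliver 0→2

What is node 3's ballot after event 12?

1. timeout(2):  <2:cand b6 ->
2. deliver 2→3:  <3:foll b6 ->
3. deliver 3→2:  nop
4. deliver 2→0:  <0:foll b6 ->
5. deliver 0→2:  <2:lead b6 ->
6. deliver 2→1:  <1:foll b6 ->
7. deliver 1→2:  nop
8. timeout(3):  <3:cand b11 ->
9. deliver 3→2:  <2:foll b11 ->
10. deliver 2→3:  nop
11. deliver 3→1:  <1:foll b11 ->
12. deliver 1→3:  <3:lead b11 ->

11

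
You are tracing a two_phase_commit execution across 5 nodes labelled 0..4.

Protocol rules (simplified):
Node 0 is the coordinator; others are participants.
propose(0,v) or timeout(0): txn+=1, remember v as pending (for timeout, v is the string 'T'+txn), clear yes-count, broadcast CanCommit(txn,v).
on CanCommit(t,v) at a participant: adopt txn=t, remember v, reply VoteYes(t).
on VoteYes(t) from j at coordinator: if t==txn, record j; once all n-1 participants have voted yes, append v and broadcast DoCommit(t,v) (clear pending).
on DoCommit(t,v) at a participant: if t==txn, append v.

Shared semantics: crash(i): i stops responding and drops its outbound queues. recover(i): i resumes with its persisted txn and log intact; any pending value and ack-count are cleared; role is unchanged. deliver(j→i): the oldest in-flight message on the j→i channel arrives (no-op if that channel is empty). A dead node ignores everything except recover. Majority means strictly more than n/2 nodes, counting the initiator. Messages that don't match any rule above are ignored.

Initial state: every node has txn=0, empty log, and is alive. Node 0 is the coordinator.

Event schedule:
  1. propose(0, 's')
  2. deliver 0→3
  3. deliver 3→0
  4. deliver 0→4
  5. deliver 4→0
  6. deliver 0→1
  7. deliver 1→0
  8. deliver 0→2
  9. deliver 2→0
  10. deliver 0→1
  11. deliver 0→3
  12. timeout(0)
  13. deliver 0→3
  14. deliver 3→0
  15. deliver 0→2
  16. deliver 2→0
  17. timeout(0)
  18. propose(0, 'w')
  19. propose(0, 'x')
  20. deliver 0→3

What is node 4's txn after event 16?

1

after 1 — propose(0,'s'): n0:coor/t1/[-]
after 2 — deliver 0→3: n3:part/t1/[-]
after 3 — deliver 3→0: ·
after 4 — deliver 0→4: n4:part/t1/[-]
after 5 — deliver 4→0: ·
after 6 — deliver 0→1: n1:part/t1/[-]
after 7 — deliver 1→0: ·
after 8 — deliver 0→2: n2:part/t1/[-]
after 9 — deliver 2→0: n0:coor/t1/[s]
after 10 — deliver 0→1: n1:part/t1/[s]
after 11 — deliver 0→3: n3:part/t1/[s]
after 12 — timeout(0): n0:coor/t2/[s]
after 13 — deliver 0→3: n3:part/t2/[s]
after 14 — deliver 3→0: ·
after 15 — deliver 0→2: n2:part/t1/[s]
after 16 — deliver 2→0: ·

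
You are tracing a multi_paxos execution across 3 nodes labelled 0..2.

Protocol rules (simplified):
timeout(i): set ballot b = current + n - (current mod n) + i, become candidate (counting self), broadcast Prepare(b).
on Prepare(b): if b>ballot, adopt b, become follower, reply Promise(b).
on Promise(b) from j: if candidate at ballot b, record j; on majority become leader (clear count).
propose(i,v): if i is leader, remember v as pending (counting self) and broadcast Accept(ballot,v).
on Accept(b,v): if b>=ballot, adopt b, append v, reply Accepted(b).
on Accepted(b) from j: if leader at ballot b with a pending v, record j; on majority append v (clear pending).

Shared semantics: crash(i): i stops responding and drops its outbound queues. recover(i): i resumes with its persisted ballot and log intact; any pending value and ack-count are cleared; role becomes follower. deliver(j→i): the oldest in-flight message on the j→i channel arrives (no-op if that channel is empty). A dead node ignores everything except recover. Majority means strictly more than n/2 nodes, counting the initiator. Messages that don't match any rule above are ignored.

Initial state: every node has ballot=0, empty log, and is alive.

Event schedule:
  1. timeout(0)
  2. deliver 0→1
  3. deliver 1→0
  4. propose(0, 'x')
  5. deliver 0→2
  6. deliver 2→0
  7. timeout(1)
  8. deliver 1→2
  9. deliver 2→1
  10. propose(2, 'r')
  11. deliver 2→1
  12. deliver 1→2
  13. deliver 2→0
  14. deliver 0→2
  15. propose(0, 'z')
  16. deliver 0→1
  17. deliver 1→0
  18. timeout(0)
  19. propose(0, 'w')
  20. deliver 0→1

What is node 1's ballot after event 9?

7

1. timeout(0):  <0:cand b3 ->
2. deliver 0→1:  <1:foll b3 ->
3. deliver 1→0:  <0:lead b3 ->
4. propose(0,'x'):  nop
5. deliver 0→2:  <2:foll b3 ->
6. deliver 2→0:  nop
7. timeout(1):  <1:cand b7 ->
8. deliver 1→2:  <2:foll b7 ->
9. deliver 2→1:  <1:lead b7 ->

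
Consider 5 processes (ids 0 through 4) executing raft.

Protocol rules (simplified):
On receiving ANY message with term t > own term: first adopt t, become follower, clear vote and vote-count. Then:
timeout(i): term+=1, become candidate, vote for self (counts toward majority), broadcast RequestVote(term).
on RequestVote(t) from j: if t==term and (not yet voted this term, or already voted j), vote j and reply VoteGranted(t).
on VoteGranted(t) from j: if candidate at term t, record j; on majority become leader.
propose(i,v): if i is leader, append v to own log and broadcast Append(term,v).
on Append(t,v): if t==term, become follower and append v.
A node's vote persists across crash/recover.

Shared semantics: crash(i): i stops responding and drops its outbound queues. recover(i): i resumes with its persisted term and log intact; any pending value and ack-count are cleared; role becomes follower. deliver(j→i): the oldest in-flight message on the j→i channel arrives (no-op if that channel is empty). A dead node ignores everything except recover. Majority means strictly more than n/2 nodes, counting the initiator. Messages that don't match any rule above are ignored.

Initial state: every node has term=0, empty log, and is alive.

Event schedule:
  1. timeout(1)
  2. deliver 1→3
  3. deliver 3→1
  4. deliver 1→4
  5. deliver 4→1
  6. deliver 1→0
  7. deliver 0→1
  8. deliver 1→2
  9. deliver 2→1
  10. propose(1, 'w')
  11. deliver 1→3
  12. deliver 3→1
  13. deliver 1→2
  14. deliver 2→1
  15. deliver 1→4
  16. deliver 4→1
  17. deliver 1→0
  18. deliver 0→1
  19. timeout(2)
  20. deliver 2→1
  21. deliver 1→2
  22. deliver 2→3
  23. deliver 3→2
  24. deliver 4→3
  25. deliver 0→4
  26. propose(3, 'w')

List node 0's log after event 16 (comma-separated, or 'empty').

after 1 — timeout(1): n1:cand/t1/[-]
after 2 — deliver 1→3: n3:foll/t1/[-]
after 3 — deliver 3→1: ·
after 4 — deliver 1→4: n4:foll/t1/[-]
after 5 — deliver 4→1: n1:lead/t1/[-]
after 6 — deliver 1→0: n0:foll/t1/[-]
after 7 — deliver 0→1: ·
after 8 — deliver 1→2: n2:foll/t1/[-]
after 9 — deliver 2→1: ·
after 10 — propose(1,'w'): n1:lead/t1/[w]
after 11 — deliver 1→3: n3:foll/t1/[w]
after 12 — deliver 3→1: ·
after 13 — deliver 1→2: n2:foll/t1/[w]
after 14 — deliver 2→1: ·
after 15 — deliver 1→4: n4:foll/t1/[w]
after 16 — deliver 4→1: ·

empty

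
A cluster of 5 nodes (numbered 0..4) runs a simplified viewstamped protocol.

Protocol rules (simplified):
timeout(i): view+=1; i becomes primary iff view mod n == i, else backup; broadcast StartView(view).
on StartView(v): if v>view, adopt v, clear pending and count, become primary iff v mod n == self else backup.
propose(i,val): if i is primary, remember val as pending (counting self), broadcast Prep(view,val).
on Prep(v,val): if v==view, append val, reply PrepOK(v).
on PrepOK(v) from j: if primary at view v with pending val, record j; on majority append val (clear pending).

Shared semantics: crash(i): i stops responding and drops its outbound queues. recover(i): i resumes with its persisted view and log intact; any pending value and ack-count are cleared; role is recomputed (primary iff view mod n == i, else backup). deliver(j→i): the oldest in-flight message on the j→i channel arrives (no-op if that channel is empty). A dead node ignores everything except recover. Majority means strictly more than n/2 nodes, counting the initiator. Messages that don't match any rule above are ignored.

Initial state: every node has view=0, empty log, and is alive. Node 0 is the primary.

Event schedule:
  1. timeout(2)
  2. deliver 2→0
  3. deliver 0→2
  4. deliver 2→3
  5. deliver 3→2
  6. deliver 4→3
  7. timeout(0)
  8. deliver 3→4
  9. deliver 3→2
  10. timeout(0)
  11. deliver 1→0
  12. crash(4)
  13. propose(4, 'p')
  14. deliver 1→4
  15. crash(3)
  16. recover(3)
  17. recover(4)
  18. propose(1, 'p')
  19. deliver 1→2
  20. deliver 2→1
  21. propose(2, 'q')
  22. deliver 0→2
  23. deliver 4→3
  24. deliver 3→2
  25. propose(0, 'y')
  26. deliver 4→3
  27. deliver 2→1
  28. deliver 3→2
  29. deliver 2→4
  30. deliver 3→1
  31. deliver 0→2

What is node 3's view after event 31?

1

e1 timeout(2): 2[back,v=1,-]
e2 deliver 2→0: 0[back,v=1,-]
e3 deliver 0→2: ·
e4 deliver 2→3: 3[back,v=1,-]
e5 deliver 3→2: ·
e6 deliver 4→3: ·
e7 timeout(0): 0[back,v=2,-]
e8 deliver 3→4: ·
e9 deliver 3→2: ·
e10 timeout(0): 0[back,v=3,-]
e11 deliver 1→0: ·
e12 crash(4): 4[✗back,v=0,-]
e13 propose(4,'p'): ·
e14 deliver 1→4: ·
e15 crash(3): 3[✗back,v=1,-]
e16 recover(3): 3[back,v=1,-]
e17 recover(4): 4[back,v=0,-]
e18 propose(1,'p'): ·
e19 deliver 1→2: ·
e20 deliver 2→1: 1[prim,v=1,-]
e21 propose(2,'q'): ·
e22 deliver 0→2: 2[prim,v=2,-]
e23 deliver 4→3: ·
e24 deliver 3→2: ·
e25 propose(0,'y'): ·
e26 deliver 4→3: ·
e27 deliver 2→1: ·
e28 deliver 3→2: ·
e29 deliver 2→4: 4[back,v=1,-]
e30 deliver 3→1: ·
e31 deliver 0→2: 2[back,v=3,-]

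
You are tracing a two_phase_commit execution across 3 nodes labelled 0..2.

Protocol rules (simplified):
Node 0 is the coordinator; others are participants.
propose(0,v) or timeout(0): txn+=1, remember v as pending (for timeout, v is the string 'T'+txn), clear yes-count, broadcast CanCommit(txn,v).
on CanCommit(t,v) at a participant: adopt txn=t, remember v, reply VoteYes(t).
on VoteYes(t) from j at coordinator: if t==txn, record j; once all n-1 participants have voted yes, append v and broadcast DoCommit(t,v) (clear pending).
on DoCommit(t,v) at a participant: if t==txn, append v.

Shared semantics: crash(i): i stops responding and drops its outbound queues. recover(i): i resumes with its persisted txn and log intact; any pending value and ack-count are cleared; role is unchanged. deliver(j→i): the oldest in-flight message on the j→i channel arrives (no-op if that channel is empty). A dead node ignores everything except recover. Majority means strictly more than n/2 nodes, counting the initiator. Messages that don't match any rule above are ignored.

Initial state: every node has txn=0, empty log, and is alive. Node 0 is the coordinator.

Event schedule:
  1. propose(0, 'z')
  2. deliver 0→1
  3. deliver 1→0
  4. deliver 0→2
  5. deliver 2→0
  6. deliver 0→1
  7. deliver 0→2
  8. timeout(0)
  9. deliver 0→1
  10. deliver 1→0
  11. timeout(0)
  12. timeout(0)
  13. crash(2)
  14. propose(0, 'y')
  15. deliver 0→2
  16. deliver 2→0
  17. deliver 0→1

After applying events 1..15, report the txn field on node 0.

5

after 1 — propose(0,'z'): n0:coor/t1/[-]
after 2 — deliver 0→1: n1:part/t1/[-]
after 3 — deliver 1→0: ·
after 4 — deliver 0→2: n2:part/t1/[-]
after 5 — deliver 2→0: n0:coor/t1/[z]
after 6 — deliver 0→1: n1:part/t1/[z]
after 7 — deliver 0→2: n2:part/t1/[z]
after 8 — timeout(0): n0:coor/t2/[z]
after 9 — deliver 0→1: n1:part/t2/[z]
after 10 — deliver 1→0: ·
after 11 — timeout(0): n0:coor/t3/[z]
after 12 — timeout(0): n0:coor/t4/[z]
after 13 — crash(2): n2:✗part/t1/[z]
after 14 — propose(0,'y'): n0:coor/t5/[z]
after 15 — deliver 0→2: ·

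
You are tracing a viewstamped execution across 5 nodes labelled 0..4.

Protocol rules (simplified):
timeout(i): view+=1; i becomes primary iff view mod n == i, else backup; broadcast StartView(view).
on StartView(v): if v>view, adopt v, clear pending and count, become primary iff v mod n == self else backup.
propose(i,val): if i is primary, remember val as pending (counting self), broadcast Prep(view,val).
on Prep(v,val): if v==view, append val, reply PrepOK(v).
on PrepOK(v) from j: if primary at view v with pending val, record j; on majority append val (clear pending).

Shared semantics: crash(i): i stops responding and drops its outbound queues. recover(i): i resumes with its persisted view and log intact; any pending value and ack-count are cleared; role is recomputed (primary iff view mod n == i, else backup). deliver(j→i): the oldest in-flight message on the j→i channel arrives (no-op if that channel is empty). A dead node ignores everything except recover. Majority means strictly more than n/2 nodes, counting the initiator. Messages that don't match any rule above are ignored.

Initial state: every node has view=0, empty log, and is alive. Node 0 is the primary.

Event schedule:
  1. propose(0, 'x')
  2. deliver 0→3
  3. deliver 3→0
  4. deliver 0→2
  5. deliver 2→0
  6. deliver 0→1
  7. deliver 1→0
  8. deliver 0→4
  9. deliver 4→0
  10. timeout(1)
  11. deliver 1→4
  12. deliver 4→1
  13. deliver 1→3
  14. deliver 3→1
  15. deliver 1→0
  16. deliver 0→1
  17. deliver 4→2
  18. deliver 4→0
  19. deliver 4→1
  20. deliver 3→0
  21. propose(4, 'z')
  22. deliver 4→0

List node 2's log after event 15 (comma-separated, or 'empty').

x

step 1 propose(0,'x'): —
step 2 deliver 0→3: 3={back,v=0,log=x}
step 3 deliver 3→0: —
step 4 deliver 0→2: 2={back,v=0,log=x}
step 5 deliver 2→0: 0={prim,v=0,log=x}
step 6 deliver 0→1: 1={back,v=0,log=x}
step 7 deliver 1→0: —
step 8 deliver 0→4: 4={back,v=0,log=x}
step 9 deliver 4→0: —
step 10 timeout(1): 1={prim,v=1,log=x}
step 11 deliver 1→4: 4={back,v=1,log=x}
step 12 deliver 4→1: —
step 13 deliver 1→3: 3={back,v=1,log=x}
step 14 deliver 3→1: —
step 15 deliver 1→0: 0={back,v=1,log=x}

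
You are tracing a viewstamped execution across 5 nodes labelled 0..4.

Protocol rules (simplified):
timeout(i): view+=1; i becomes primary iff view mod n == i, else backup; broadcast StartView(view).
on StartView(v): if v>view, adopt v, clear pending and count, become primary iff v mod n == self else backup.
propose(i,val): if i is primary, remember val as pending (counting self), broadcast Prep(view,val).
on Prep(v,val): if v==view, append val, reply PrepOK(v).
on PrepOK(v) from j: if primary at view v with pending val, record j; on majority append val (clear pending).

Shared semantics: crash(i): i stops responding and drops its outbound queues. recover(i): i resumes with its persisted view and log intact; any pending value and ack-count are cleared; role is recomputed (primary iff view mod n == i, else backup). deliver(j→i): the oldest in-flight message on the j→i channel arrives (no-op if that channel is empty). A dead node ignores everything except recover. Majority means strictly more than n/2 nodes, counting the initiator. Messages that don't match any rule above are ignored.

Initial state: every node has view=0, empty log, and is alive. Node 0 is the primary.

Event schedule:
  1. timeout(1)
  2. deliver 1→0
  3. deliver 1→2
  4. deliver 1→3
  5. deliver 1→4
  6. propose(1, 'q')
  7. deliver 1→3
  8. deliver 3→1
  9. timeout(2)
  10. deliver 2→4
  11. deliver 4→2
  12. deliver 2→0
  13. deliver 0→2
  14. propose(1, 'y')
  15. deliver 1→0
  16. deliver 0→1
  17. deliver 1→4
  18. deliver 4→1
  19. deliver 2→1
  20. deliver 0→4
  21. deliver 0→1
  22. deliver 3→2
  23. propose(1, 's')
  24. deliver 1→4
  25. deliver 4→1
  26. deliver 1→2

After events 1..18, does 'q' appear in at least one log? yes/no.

step 1 timeout(1): 1={prim,v=1,log=-}
step 2 deliver 1→0: 0={back,v=1,log=-}
step 3 deliver 1→2: 2={back,v=1,log=-}
step 4 deliver 1→3: 3={back,v=1,log=-}
step 5 deliver 1→4: 4={back,v=1,log=-}
step 6 propose(1,'q'): —
step 7 deliver 1→3: 3={back,v=1,log=q}
step 8 deliver 3→1: —
step 9 timeout(2): 2={prim,v=2,log=-}
step 10 deliver 2→4: 4={back,v=2,log=-}
step 11 deliver 4→2: —
step 12 deliver 2→0: 0={back,v=2,log=-}
step 13 deliver 0→2: —
step 14 propose(1,'y'): —
step 15 deliver 1→0: —
step 16 deliver 0→1: —
step 17 deliver 1→4: —
step 18 deliver 4→1: —

yes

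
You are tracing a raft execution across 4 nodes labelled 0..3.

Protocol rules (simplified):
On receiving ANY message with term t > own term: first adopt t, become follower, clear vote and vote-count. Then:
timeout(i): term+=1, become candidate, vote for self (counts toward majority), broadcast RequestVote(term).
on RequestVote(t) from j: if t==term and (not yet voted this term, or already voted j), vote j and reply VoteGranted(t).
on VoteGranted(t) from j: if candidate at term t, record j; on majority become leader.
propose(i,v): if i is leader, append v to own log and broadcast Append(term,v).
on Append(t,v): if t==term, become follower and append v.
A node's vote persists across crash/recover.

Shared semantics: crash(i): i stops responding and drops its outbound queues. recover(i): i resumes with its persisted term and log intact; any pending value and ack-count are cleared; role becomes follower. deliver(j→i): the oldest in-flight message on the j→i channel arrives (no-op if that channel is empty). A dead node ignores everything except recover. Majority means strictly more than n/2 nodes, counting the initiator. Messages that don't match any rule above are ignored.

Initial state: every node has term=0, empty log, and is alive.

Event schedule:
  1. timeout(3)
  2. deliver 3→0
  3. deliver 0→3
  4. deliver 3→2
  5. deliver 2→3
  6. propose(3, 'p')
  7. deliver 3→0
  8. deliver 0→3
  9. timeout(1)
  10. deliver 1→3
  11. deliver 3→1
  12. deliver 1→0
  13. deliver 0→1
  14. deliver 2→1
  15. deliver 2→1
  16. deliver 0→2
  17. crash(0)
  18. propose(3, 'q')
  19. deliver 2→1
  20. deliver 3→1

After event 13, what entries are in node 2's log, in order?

1. timeout(3):  <3:cand t1 ->
2. deliver 3→0:  <0:foll t1 ->
3. deliver 0→3:  nop
4. deliver 3→2:  <2:foll t1 ->
5. deliver 2→3:  <3:lead t1 ->
6. propose(3,'p'):  <3:lead t1 p>
7. deliver 3→0:  <0:foll t1 p>
8. deliver 0→3:  nop
9. timeout(1):  <1:cand t1 ->
10. deliver 1→3:  nop
11. deliver 3→1:  nop
12. deliver 1→0:  nop
13. deliver 0→1:  nop

empty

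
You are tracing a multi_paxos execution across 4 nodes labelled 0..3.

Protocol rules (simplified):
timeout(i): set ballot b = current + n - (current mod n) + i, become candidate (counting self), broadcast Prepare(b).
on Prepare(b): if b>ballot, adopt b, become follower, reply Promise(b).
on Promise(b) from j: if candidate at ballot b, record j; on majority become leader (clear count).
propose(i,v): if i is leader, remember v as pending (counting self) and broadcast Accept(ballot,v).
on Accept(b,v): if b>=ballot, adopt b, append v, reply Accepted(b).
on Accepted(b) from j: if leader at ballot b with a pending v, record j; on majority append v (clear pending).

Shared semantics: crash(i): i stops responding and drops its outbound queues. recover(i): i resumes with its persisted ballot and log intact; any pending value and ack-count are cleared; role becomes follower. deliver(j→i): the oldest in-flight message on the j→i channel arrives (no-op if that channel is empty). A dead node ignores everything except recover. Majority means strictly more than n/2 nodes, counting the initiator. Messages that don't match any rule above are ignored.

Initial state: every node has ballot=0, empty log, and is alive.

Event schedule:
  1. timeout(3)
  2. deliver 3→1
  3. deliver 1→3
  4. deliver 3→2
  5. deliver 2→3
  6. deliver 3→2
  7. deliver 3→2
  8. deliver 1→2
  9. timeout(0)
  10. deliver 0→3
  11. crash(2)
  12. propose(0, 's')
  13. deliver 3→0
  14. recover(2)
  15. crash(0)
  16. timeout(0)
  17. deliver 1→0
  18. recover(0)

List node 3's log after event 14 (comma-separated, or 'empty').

empty

e1 timeout(3): 3[cand,b=7,-]
e2 deliver 3→1: 1[foll,b=7,-]
e3 deliver 1→3: ·
e4 deliver 3→2: 2[foll,b=7,-]
e5 deliver 2→3: 3[lead,b=7,-]
e6 deliver 3→2: ·
e7 deliver 3→2: ·
e8 deliver 1→2: ·
e9 timeout(0): 0[cand,b=4,-]
e10 deliver 0→3: ·
e11 crash(2): 2[✗foll,b=7,-]
e12 propose(0,'s'): ·
e13 deliver 3→0: 0[foll,b=7,-]
e14 recover(2): 2[foll,b=7,-]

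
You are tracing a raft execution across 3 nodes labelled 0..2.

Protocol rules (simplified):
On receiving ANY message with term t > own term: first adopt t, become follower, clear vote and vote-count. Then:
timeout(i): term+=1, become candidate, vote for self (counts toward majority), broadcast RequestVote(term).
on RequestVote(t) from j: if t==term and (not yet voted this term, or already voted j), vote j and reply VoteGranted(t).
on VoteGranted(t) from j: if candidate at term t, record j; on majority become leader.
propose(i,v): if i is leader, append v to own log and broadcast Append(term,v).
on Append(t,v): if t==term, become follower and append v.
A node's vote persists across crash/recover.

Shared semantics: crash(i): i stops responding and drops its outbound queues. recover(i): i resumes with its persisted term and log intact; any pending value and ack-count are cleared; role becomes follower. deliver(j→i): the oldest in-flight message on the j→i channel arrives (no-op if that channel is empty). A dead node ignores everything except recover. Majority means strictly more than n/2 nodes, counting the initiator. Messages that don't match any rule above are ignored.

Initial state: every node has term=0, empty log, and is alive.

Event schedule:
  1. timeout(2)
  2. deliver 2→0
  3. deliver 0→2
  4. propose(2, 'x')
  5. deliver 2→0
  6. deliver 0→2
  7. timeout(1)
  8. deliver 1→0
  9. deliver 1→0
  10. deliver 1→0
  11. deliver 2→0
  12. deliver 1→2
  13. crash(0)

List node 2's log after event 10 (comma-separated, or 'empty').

1. timeout(2):  <2:cand t1 ->
2. deliver 2→0:  <0:foll t1 ->
3. deliver 0→2:  <2:lead t1 ->
4. propose(2,'x'):  <2:lead t1 x>
5. deliver 2→0:  <0:foll t1 x>
6. deliver 0→2:  nop
7. timeout(1):  <1:cand t1 ->
8. deliver 1→0:  nop
9. deliver 1→0:  nop
10. deliver 1→0:  nop

x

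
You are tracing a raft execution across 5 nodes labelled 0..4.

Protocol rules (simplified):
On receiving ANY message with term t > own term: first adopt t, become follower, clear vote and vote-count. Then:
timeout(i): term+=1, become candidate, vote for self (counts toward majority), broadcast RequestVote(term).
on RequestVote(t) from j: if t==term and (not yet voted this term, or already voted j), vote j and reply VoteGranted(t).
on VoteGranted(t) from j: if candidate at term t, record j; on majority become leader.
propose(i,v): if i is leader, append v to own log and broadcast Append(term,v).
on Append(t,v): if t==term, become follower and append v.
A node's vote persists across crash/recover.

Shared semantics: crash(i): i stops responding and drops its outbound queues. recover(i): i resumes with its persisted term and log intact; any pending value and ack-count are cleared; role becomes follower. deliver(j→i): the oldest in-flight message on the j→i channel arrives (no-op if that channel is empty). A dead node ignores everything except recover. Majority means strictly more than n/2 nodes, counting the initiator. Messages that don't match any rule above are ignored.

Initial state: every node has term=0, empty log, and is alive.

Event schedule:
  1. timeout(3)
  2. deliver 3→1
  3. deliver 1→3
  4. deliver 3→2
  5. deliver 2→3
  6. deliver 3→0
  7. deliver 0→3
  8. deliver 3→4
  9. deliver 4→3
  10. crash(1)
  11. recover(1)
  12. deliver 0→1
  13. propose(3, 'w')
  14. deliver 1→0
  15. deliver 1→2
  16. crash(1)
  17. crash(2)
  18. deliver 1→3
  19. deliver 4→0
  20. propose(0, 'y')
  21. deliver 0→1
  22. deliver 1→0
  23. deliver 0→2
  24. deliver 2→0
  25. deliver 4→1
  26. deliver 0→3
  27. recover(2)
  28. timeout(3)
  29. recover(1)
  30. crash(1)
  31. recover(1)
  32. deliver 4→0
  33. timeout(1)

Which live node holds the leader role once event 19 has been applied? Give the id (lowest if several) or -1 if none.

3

step 1 timeout(3): 3={cand,t=1,log=-}
step 2 deliver 3→1: 1={foll,t=1,log=-}
step 3 deliver 1→3: —
step 4 deliver 3→2: 2={foll,t=1,log=-}
step 5 deliver 2→3: 3={lead,t=1,log=-}
step 6 deliver 3→0: 0={foll,t=1,log=-}
step 7 deliver 0→3: —
step 8 deliver 3→4: 4={foll,t=1,log=-}
step 9 deliver 4→3: —
step 10 crash(1): 1={✗foll,t=1,log=-}
step 11 recover(1): 1={foll,t=1,log=-}
step 12 deliver 0→1: —
step 13 propose(3,'w'): 3={lead,t=1,log=w}
step 14 deliver 1→0: —
step 15 deliver 1→2: —
step 16 crash(1): 1={✗foll,t=1,log=-}
step 17 crash(2): 2={✗foll,t=1,log=-}
step 18 deliver 1→3: —
step 19 deliver 4→0: —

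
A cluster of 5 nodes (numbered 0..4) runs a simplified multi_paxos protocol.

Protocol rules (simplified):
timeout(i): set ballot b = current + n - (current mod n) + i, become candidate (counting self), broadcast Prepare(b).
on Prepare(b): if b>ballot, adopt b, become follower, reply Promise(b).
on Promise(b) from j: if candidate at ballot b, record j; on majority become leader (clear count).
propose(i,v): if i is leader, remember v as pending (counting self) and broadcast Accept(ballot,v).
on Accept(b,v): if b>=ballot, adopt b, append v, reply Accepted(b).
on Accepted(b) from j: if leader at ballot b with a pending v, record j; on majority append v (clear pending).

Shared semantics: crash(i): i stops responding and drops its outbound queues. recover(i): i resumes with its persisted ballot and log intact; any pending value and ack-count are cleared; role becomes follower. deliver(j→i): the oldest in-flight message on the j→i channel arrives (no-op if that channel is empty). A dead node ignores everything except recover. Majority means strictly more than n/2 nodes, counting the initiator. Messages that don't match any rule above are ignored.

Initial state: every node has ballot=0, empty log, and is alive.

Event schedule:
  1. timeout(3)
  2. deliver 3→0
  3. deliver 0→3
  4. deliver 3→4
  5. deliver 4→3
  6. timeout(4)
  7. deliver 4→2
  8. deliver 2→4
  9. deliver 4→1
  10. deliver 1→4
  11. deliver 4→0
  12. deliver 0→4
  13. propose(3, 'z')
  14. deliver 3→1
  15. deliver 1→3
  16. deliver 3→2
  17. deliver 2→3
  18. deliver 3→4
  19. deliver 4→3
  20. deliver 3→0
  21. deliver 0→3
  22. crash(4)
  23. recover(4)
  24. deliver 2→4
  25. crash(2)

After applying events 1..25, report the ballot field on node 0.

14

after 1 — timeout(3): n3:cand/b8/[-]
after 2 — deliver 3→0: n0:foll/b8/[-]
after 3 — deliver 0→3: ·
after 4 — deliver 3→4: n4:foll/b8/[-]
after 5 — deliver 4→3: n3:lead/b8/[-]
after 6 — timeout(4): n4:cand/b14/[-]
after 7 — deliver 4→2: n2:foll/b14/[-]
after 8 — deliver 2→4: ·
after 9 — deliver 4→1: n1:foll/b14/[-]
after 10 — deliver 1→4: n4:lead/b14/[-]
after 11 — deliver 4→0: n0:foll/b14/[-]
after 12 — deliver 0→4: ·
after 13 — propose(3,'z'): ·
after 14 — deliver 3→1: ·
after 15 — deliver 1→3: ·
after 16 — deliver 3→2: ·
after 17 — deliver 2→3: ·
after 18 — deliver 3→4: ·
after 19 — deliver 4→3: n3:foll/b14/[-]
after 20 — deliver 3→0: ·
after 21 — deliver 0→3: ·
after 22 — crash(4): n4:✗lead/b14/[-]
after 23 — recover(4): n4:foll/b14/[-]
after 24 — deliver 2→4: ·
after 25 — crash(2): n2:✗foll/b14/[-]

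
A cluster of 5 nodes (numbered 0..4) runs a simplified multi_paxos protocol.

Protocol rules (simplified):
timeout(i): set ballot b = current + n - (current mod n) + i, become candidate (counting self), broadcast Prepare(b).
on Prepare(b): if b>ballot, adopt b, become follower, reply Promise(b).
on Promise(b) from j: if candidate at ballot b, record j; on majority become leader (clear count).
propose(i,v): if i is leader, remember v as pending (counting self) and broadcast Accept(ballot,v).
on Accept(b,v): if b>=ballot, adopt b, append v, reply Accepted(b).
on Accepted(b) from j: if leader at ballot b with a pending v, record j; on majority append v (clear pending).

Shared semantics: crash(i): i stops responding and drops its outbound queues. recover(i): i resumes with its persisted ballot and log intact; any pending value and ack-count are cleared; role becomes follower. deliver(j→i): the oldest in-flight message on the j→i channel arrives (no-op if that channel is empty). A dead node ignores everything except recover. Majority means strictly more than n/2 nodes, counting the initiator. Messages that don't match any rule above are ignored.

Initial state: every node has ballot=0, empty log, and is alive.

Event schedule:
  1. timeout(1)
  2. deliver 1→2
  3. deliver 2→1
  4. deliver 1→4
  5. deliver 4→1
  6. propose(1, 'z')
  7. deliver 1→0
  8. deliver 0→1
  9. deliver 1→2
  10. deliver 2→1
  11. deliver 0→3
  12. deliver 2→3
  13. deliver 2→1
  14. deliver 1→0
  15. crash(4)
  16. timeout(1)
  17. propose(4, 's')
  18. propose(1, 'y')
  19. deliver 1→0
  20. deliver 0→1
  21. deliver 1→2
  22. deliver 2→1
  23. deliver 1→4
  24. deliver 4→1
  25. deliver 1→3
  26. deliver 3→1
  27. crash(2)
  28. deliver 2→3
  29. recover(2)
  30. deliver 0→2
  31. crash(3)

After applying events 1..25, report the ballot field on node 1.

11

e1 timeout(1): 1[cand,b=6,-]
e2 deliver 1→2: 2[foll,b=6,-]
e3 deliver 2→1: ·
e4 deliver 1→4: 4[foll,b=6,-]
e5 deliver 4→1: 1[lead,b=6,-]
e6 propose(1,'z'): ·
e7 deliver 1→0: 0[foll,b=6,-]
e8 deliver 0→1: ·
e9 deliver 1→2: 2[foll,b=6,z]
e10 deliver 2→1: ·
e11 deliver 0→3: ·
e12 deliver 2→3: ·
e13 deliver 2→1: ·
e14 deliver 1→0: 0[foll,b=6,z]
e15 crash(4): 4[✗foll,b=6,-]
e16 timeout(1): 1[cand,b=11,-]
e17 propose(4,'s'): ·
e18 propose(1,'y'): ·
e19 deliver 1→0: 0[foll,b=11,z]
e20 deliver 0→1: ·
e21 deliver 1→2: 2[foll,b=11,z]
e22 deliver 2→1: ·
e23 deliver 1→4: ·
e24 deliver 4→1: ·
e25 deliver 1→3: 3[foll,b=6,-]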